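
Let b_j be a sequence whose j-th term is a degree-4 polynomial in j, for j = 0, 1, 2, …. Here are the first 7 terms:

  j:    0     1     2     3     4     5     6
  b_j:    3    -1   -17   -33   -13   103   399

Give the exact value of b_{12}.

1st diffs: -4, -16, -16, 20, 116, 296.
2nd diffs: -12, 0, 36, 96, 180.
3rd diffs: 12, 36, 60, 84.
4th diffs: 24, 24, 24 (constant).
Newton forward-difference form: b_j = 3 + (-4)·C(j,1) + (-12)·C(j,2) + 12·C(j,3) + 24·C(j,4).
At j = 12: j = 12, so b_{12} = 3 - 48 - 792 + 2640 + 11880 = 13683.

13683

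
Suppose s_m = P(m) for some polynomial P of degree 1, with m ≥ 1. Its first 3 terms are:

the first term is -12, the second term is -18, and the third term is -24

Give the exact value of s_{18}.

1st diffs: -6, -6 (constant).
So s_m = -6m - 6.
Evaluating at m = 18 gives s_{18} = -114.

-114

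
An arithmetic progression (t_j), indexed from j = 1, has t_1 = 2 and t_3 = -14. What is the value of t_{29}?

-222

Common difference d = (-14 - 2) / (3 - 1) = -8.
t_j = 2 + (j - 1)·(-8).
t_{29} = 2 + 28·(-8) = -222.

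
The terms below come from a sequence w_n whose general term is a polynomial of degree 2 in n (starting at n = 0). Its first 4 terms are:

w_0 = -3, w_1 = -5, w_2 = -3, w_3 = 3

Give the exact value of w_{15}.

1st diffs: -2, 2, 6.
2nd diffs: 4, 4 (constant).
Newton forward-difference form: w_n = -3 + (-2)·C(n,1) + 4·C(n,2).
At n = 15: n = 15, so w_{15} = -3 - 30 + 420 = 387.

387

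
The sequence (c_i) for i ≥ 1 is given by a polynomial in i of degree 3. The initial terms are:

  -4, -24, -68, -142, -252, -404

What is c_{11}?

1st diffs: -20, -44, -74, -110, -152.
2nd diffs: -24, -30, -36, -42.
3rd diffs: -6, -6, -6 (constant).
So c_i = -i^3 - 6i^2 + 5i - 2.
Evaluating at i = 11 gives c_{11} = -2004.

-2004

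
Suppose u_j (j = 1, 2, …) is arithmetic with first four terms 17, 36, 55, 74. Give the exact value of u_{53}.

1005

Common difference d = 19.
u_j = 17 + (j - 1)·19.
u_{53} = 17 + 52·19 = 1005.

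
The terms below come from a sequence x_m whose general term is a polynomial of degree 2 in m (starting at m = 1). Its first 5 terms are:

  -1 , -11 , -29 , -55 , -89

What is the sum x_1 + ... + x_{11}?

-1881

1st diffs: -10, -18, -26, -34.
2nd diffs: -8, -8, -8 (constant).
So x_m = -4m^2 + 2m + 1.
Continuing: …, -131, -181, -239, -305, …, x_{11} = -461.
Summing m = 1..11 (11 terms) gives -1881.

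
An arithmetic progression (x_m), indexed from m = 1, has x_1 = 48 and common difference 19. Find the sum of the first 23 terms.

5911

x_m = 48 + (m - 1)·19.
x_{23} = 466; S = 23·(48 + 466)/2 = 5911.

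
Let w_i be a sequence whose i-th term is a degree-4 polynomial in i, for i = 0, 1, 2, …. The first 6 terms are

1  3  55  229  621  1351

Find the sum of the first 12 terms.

1st diffs: 2, 52, 174, 392, 730.
2nd diffs: 50, 122, 218, 338.
3rd diffs: 72, 96, 120.
4th diffs: 24, 24 (constant).
Newton forward-difference form: w_i = 1 + 2·C(i,1) + 50·C(i,2) + 72·C(i,3) + 24·C(i,4).
Continuing: …, 2563, 4425, 7129, 10891, …, w_{11} = 22573.
Summing i = 0..11 (12 terms) gives 65792.

65792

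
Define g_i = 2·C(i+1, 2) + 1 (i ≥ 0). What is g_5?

C(6, 2) = 15, so g_5 = 31.

31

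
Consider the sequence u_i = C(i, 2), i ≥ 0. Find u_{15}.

C(15, 2) = 105, so u_{15} = 105.

105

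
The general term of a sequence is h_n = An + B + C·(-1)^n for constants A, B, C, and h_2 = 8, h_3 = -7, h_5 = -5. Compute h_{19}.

Plug in n = 2, 3, 5: 2A + B + C = 8; 3A + B - C = -7; 5A + B - C = -5.
Subtracting the first from the second: A - 2C = -15.
Subtracting the second from the third: 2A = 2.
Solving: C = 8, A = 1, then B = -2.
So h_n = 1·n + (-2) + 8·(-1)^n; at n=19 this is 9.

9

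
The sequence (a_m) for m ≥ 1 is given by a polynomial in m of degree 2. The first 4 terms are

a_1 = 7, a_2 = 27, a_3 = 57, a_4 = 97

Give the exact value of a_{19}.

1897

1st diffs: 20, 30, 40.
2nd diffs: 10, 10 (constant).
Newton forward-difference form: a_m = 7 + 20·C(m-1,1) + 10·C(m-1,2).
At m = 19: m-1 = 18, so a_{19} = 7 + 360 + 1530 = 1897.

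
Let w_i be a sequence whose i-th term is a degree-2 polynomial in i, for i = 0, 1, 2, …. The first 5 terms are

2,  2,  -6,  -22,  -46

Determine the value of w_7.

1st diffs: 0, -8, -16, -24.
2nd diffs: -8, -8, -8 (constant).
Newton forward-difference form: w_i = 2 + (-8)·C(i,2).
At i = 7: i = 7, so w_7 = 2 - 168 = -166.

-166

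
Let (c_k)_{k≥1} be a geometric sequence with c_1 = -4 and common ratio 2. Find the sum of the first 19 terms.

c_k = (-4)·2^(k-1).
S = (-4)·(2^19 - 1)/(2 - 1) = (-4)·(524288 - 1)/(1) = -2097148.

-2097148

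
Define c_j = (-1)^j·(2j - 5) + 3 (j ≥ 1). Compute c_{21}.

-34

(-1)^21 = -1; 2j - 5 at j=21 is 37; so c_{21} = -34.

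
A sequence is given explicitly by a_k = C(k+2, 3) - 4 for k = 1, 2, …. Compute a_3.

6

C(5, 3) = 10, so a_3 = 6.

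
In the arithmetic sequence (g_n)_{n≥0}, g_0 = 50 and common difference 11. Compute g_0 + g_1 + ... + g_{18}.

2831

g_n = 50 + (n - 0)·11.
g_{18} = 248; S = 19·(50 + 248)/2 = 2831.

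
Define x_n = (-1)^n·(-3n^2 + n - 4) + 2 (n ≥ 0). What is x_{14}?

-576

(-1)^14 = 1; -3n^2 + n - 4 at n=14 is -578; so x_{14} = -576.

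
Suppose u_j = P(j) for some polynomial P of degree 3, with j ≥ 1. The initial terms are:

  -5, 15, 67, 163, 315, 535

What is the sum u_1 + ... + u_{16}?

42080

1st diffs: 20, 52, 96, 152, 220.
2nd diffs: 32, 44, 56, 68.
3rd diffs: 12, 12, 12 (constant).
So u_j = 2j^3 + 4j^2 - 6j - 5.
Continuing: …, 835, 1227, 1723, 2335, …, u_{16} = 9115.
Summing j = 1..16 (16 terms) gives 42080.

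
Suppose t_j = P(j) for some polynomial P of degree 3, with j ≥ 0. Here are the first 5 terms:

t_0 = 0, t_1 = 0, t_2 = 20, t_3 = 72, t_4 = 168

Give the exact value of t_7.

840

1st diffs: 0, 20, 52, 96.
2nd diffs: 20, 32, 44.
3rd diffs: 12, 12 (constant).
Newton forward-difference form: t_j = 20·C(j,2) + 12·C(j,3).
At j = 7: j = 7, so t_7 = 420 + 420 = 840.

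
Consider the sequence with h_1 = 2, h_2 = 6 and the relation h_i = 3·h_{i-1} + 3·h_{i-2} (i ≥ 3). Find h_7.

4914

Applying the relation repeatedly:
h_3 = 24; h_4 = 90; h_5 = 342; h_6 = 1296; h_7 = 4914.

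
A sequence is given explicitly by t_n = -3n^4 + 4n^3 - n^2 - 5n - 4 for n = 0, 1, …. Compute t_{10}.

t_{10} = -3·10^4 + 4·10^3 - 1·10^2 - 5·10 - 4 = -26154.

-26154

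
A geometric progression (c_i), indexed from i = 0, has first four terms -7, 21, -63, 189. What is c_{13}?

11160261

Common ratio r = -3.
c_i = (-7)·(-3)^(i-0).
c_{13} = (-7)·(-3)^13 = 11160261.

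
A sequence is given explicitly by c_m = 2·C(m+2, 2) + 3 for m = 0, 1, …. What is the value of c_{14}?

C(16, 2) = 120, so c_{14} = 243.

243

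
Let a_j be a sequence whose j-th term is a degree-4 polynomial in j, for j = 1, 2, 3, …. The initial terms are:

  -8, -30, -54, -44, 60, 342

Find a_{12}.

13500

1st diffs: -22, -24, 10, 104, 282.
2nd diffs: -2, 34, 94, 178.
3rd diffs: 36, 60, 84.
4th diffs: 24, 24 (constant).
Newton forward-difference form: a_j = -8 + (-22)·C(j-1,1) + (-2)·C(j-1,2) + 36·C(j-1,3) + 24·C(j-1,4).
At j = 12: j-1 = 11, so a_{12} = -8 - 242 - 110 + 5940 + 7920 = 13500.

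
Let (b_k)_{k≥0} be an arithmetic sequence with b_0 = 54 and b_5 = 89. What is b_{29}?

Common difference d = (89 - 54) / (5 - 0) = 7.
b_k = 54 + (k - 0)·7.
b_{29} = 54 + 29·7 = 257.

257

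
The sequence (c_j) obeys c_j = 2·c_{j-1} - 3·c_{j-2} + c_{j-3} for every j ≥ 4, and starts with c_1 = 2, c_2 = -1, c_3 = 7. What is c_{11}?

227

Step forward from the initial values:
c_4 = 19; c_5 = 16; c_6 = -18; c_7 = -65; c_8 = -60; c_9 = 57; c_{10} = 229; c_{11} = 227.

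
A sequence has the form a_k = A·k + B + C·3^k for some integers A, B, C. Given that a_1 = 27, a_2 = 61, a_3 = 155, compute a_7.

Write the equations: A + B + 3C = 27; 2A + B + 9C = 61; 3A + B + 27C = 155.
Subtracting the first from the second: A + 6C = 34.
Subtracting the second from the third: A + 18C = 94.
Solving: C = 5, A = 4, then B = 8.
So a_k = 4·k + 8 + 5·3^k; at k=7 this is 10971.

10971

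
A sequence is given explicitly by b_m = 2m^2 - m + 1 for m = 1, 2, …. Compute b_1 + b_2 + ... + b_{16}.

2872

Over m = 1..16: Σm = 136, Σm² = 1496.
Total = (2)·1496 + (-1)·136 + (1)·16 = 2872.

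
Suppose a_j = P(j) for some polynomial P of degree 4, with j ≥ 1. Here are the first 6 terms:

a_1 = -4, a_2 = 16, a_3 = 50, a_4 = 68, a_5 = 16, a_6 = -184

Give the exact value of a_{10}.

-4864

1st diffs: 20, 34, 18, -52, -200.
2nd diffs: 14, -16, -70, -148.
3rd diffs: -30, -54, -78.
4th diffs: -24, -24 (constant).
Newton forward-difference form: a_j = -4 + 20·C(j-1,1) + 14·C(j-1,2) + (-30)·C(j-1,3) + (-24)·C(j-1,4).
At j = 10: j-1 = 9, so a_{10} = -4 + 180 + 504 - 2520 - 3024 = -4864.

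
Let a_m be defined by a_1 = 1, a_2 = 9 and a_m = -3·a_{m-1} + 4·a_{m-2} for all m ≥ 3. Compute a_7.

Compute successive terms:
a_3 = -23, a_4 = 105, a_5 = -407, a_6 = 1641, a_7 = -6551.
(Characteristic roots are 1 and -4.)

-6551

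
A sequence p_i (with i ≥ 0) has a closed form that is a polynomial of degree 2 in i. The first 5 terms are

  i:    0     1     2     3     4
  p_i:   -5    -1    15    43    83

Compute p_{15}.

1st diffs: 4, 16, 28, 40.
2nd diffs: 12, 12, 12 (constant).
Newton forward-difference form: p_i = -5 + 4·C(i,1) + 12·C(i,2).
At i = 15: i = 15, so p_{15} = -5 + 60 + 1260 = 1315.

1315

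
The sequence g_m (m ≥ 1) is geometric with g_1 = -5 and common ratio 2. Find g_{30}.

g_m = (-5)·2^(m-1).
g_{30} = (-5)·2^29 = -2684354560.

-2684354560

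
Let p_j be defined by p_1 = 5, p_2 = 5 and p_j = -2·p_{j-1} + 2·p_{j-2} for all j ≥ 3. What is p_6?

60

Step forward from the initial values:
p_3 = 0;  p_4 = 10;  p_5 = -20;  p_6 = 60.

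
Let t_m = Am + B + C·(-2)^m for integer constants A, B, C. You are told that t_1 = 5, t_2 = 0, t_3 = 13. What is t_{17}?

131091

At m = 1, 2, 3: A + B - 2C = 5; 2A + B + 4C = 0; 3A + B - 8C = 13.
Subtracting the first from the second: A + 6C = -5.
Subtracting the second from the third: A - 12C = 13.
Solving: C = -1, A = 1, then B = 2.
Therefore t_{17} = 17 + 2 + (-1)·(-131072) = 131091.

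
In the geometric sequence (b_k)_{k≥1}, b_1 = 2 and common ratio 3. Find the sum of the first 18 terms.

387420488

b_k = 2·3^(k-1).
S = 2·(3^18 - 1)/(3 - 1) = 2·(387420489 - 1)/(2) = 387420488.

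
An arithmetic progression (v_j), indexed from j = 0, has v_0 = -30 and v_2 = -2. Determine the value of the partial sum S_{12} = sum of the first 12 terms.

Common difference d = (-2 - (-30)) / (2 - 0) = 14.
v_j = -30 + (j - 0)·14.
v_{11} = 124; S = 12·(-30 + 124)/2 = 564.

564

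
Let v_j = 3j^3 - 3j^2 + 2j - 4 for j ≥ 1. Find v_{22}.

v_{22} = 3·22^3 - 3·22^2 + 2·22 - 4 = 30532.

30532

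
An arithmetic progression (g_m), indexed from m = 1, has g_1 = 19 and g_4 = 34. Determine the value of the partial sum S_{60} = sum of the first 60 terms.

Common difference d = (34 - 19) / (4 - 1) = 5.
g_m = 19 + (m - 1)·5.
g_{60} = 314; S = 60·(19 + 314)/2 = 9990.

9990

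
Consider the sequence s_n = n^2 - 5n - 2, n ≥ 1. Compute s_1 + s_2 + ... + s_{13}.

338

Over n = 1..13: Σn = 91, Σn² = 819.
Total = (1)·819 + (-5)·91 + (-2)·13 = 338.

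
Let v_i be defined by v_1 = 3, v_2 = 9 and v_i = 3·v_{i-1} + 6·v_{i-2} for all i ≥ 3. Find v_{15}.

2130520725

Compute successive terms:
v_3 = 45;  v_4 = 189;  v_5 = 837;  …;  v_{12} = 25489485;  v_{13} = 111447333;  v_{14} = 487278909;  v_{15} = 2130520725.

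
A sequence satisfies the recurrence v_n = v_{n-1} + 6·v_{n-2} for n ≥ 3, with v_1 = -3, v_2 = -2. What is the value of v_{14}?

Step forward from the initial values:
v_3 = -20;  v_4 = -32;  v_5 = -152;  …;  v_{11} = -95912;  v_{12} = -280568;  v_{13} = -856040;  v_{14} = -2539448.
(Characteristic roots are 3 and -2.)

-2539448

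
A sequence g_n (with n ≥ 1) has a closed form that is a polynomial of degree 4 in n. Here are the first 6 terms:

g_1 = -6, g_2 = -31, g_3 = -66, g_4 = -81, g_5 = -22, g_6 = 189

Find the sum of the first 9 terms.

1st diffs: -25, -35, -15, 59, 211.
2nd diffs: -10, 20, 74, 152.
3rd diffs: 30, 54, 78.
4th diffs: 24, 24 (constant).
Newton forward-difference form: g_n = -6 + (-25)·C(n-1,1) + (-10)·C(n-1,2) + 30·C(n-1,3) + 24·C(n-1,4).
Continuing: 654, 1499, 2874.
Summing n = 1..9 (9 terms) gives 5010.

5010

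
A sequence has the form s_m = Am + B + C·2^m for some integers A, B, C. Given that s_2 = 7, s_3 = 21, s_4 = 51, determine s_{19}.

2097109

The three given values yield: 2A + B + 4C = 7; 3A + B + 8C = 21; 4A + B + 16C = 51.
Subtracting the first from the second: A + 4C = 14.
Subtracting the second from the third: A + 8C = 30.
Solving: C = 4, A = -2, then B = -5.
So s_m = -2·m + (-5) + 4·2^m; at m=19 this is 2097109.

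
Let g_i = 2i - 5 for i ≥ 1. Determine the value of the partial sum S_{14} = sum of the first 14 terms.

140

Over i = 1..14: Σi = 105.
Total = (2)·105 + (-5)·14 = 140.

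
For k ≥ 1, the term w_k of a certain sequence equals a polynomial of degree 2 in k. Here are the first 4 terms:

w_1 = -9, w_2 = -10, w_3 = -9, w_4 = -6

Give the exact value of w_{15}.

1st diffs: -1, 1, 3.
2nd diffs: 2, 2 (constant).
So w_k = k^2 - 4k - 6.
Evaluating at k = 15 gives w_{15} = 159.

159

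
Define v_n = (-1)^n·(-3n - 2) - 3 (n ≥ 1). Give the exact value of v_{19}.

56

(-1)^19 = -1; -3n - 2 at n=19 is -59; so v_{19} = 56.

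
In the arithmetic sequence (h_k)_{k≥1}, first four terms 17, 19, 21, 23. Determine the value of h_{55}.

125

Common difference d = 2.
h_k = 17 + (k - 1)·2.
h_{55} = 17 + 54·2 = 125.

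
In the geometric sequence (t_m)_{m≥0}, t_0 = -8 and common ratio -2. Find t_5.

256

t_m = (-8)·(-2)^(m-0).
t_5 = (-8)·(-2)^5 = 256.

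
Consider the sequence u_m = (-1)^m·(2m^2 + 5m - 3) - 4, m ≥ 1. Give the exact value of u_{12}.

341

(-1)^12 = 1; 2m^2 + 5m - 3 at m=12 is 345; so u_{12} = 341.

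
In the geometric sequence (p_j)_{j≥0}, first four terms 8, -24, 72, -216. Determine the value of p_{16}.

Common ratio r = -3.
p_j = 8·(-3)^(j-0).
p_{16} = 8·(-3)^16 = 344373768.

344373768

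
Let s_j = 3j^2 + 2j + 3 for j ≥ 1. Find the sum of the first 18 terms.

Over j = 1..18: Σj = 171, Σj² = 2109.
Total = (3)·2109 + (2)·171 + (3)·18 = 6723.

6723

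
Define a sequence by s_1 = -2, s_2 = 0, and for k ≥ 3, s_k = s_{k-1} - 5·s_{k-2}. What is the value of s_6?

-90

Iterate the recurrence:
s_3 = 10; s_4 = 10; s_5 = -40; s_6 = -90.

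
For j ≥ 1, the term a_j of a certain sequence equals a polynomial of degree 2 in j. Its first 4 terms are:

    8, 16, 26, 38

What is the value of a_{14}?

268

1st diffs: 8, 10, 12.
2nd diffs: 2, 2 (constant).
So a_j = j^2 + 5j + 2.
Evaluating at j = 14 gives a_{14} = 268.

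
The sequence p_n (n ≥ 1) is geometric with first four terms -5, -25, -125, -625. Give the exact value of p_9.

-1953125

Common ratio r = 5.
p_n = (-5)·5^(n-1).
p_9 = (-5)·5^8 = -1953125.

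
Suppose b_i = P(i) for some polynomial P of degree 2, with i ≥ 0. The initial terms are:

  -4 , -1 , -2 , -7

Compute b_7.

1st diffs: 3, -1, -5.
2nd diffs: -4, -4 (constant).
So b_i = -2i^2 + 5i - 4.
Evaluating at i = 7 gives b_7 = -67.

-67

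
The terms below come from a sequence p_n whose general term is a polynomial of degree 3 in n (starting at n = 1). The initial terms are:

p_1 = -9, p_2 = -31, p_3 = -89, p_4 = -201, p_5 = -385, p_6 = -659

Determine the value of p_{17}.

1st diffs: -22, -58, -112, -184, -274.
2nd diffs: -36, -54, -72, -90.
3rd diffs: -18, -18, -18 (constant).
Newton forward-difference form: p_n = -9 + (-22)·C(n-1,1) + (-36)·C(n-1,2) + (-18)·C(n-1,3).
At n = 17: n-1 = 16, so p_{17} = -9 - 352 - 4320 - 10080 = -14761.

-14761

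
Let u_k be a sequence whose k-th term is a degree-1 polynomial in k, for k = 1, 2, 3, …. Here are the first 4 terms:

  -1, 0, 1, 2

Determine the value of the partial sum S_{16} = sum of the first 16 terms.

1st diffs: 1, 1, 1 (constant).
So u_k = k - 2.
Continuing: …, 3, 4, 5, 6, …, u_{16} = 14.
Summing k = 1..16 (16 terms) gives 104.

104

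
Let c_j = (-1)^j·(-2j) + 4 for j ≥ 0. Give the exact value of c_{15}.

34

(-1)^15 = -1; -2j at j=15 is -30; so c_{15} = 34.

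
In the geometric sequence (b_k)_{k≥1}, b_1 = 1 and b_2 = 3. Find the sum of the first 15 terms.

7174453

Common ratio r = 3.
b_k = 1·3^(k-1).
S = 1·(3^15 - 1)/(3 - 1) = 1·(14348907 - 1)/(2) = 7174453.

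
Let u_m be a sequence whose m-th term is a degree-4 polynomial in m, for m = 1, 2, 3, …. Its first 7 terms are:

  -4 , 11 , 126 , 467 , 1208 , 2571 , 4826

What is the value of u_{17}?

1st diffs: 15, 115, 341, 741, 1363, 2255.
2nd diffs: 100, 226, 400, 622, 892.
3rd diffs: 126, 174, 222, 270.
4th diffs: 48, 48, 48 (constant).
Newton forward-difference form: u_m = -4 + 15·C(m-1,1) + 100·C(m-1,2) + 126·C(m-1,3) + 48·C(m-1,4).
At m = 17: m-1 = 16, so u_{17} = -4 + 240 + 12000 + 70560 + 87360 = 170156.

170156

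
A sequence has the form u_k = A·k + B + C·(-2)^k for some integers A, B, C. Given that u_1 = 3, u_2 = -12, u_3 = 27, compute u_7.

399

The three given values yield: A + B - 2C = 3; 2A + B + 4C = -12; 3A + B - 8C = 27.
Subtracting the first from the second: A + 6C = -15.
Subtracting the second from the third: A - 12C = 39.
Solving: C = -3, A = 3, then B = -6.
Hence u_7 = 3·7 + (-6) + (-3)·(-128) = 399.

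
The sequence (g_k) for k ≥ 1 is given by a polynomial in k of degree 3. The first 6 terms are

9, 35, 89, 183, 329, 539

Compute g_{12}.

1st diffs: 26, 54, 94, 146, 210.
2nd diffs: 28, 40, 52, 64.
3rd diffs: 12, 12, 12 (constant).
So g_k = 2k^3 + 2k^2 + 6k - 1.
Evaluating at k = 12 gives g_{12} = 3815.

3815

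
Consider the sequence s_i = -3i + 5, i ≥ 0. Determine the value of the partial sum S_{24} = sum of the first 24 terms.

Over i = 0..23: Σi = 276.
Total = (-3)·276 + (5)·24 = -708.

-708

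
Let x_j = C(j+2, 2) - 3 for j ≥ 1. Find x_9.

C(11, 2) = 55, so x_9 = 52.

52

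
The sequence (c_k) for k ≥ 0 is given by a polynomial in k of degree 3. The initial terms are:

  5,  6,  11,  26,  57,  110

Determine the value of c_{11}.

1226

1st diffs: 1, 5, 15, 31, 53.
2nd diffs: 4, 10, 16, 22.
3rd diffs: 6, 6, 6 (constant).
Newton forward-difference form: c_k = 5 + 1·C(k,1) + 4·C(k,2) + 6·C(k,3).
At k = 11: k = 11, so c_{11} = 5 + 11 + 220 + 990 = 1226.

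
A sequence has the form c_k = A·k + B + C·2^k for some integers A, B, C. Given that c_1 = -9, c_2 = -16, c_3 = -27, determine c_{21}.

-4194369

Write the equations: A + B + 2C = -9; 2A + B + 4C = -16; 3A + B + 8C = -27.
Subtracting the first from the second: A + 2C = -7.
Subtracting the second from the third: A + 4C = -11.
Solving: C = -2, A = -3, then B = -2.
Hence c_{21} = -3·21 + (-2) + (-2)·2097152 = -4194369.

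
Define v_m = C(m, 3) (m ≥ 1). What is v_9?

84

C(9, 3) = 84, so v_9 = 84.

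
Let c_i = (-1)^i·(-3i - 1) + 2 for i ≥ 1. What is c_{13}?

(-1)^13 = -1; -3i - 1 at i=13 is -40; so c_{13} = 42.

42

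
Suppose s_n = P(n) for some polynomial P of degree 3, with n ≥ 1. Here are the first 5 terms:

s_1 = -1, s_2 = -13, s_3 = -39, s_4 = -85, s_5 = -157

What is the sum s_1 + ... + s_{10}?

-3490

1st diffs: -12, -26, -46, -72.
2nd diffs: -14, -20, -26.
3rd diffs: -6, -6 (constant).
Newton forward-difference form: s_n = -1 + (-12)·C(n-1,1) + (-14)·C(n-1,2) + (-6)·C(n-1,3).
Continuing: …, -261, -403, -589, -825, …, s_{10} = -1117.
Summing n = 1..10 (10 terms) gives -3490.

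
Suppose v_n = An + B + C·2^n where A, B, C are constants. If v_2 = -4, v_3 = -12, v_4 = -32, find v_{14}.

The three given values yield: 2A + B + 4C = -4; 3A + B + 8C = -12; 4A + B + 16C = -32.
Subtracting the first from the second: A + 4C = -8.
Subtracting the second from the third: A + 8C = -20.
Solving: C = -3, A = 4, then B = 0.
Hence v_{14} = 4·14 + 0 + (-3)·16384 = -49096.

-49096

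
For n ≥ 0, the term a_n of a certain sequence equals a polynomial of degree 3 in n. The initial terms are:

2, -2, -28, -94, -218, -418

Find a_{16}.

-12782

1st diffs: -4, -26, -66, -124, -200.
2nd diffs: -22, -40, -58, -76.
3rd diffs: -18, -18, -18 (constant).
So a_n = -3n^3 - 2n^2 + n + 2.
Evaluating at n = 16 gives a_{16} = -12782.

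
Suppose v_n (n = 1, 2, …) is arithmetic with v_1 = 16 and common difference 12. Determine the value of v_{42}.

508

v_n = 16 + (n - 1)·12.
v_{42} = 16 + 41·12 = 508.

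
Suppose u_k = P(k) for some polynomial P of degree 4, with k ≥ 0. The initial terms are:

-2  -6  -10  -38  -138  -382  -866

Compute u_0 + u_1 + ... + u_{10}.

-19250

1st diffs: -4, -4, -28, -100, -244, -484.
2nd diffs: 0, -24, -72, -144, -240.
3rd diffs: -24, -48, -72, -96.
4th diffs: -24, -24, -24 (constant).
Newton forward-difference form: u_k = -2 + (-4)·C(k,1) + (-24)·C(k,3) + (-24)·C(k,4).
Continuing: -1710, -3058, -5078, -7962.
Summing k = 0..10 (11 terms) gives -19250.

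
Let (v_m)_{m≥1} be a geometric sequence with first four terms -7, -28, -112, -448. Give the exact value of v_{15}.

Common ratio r = 4.
v_m = (-7)·4^(m-1).
v_{15} = (-7)·4^14 = -1879048192.

-1879048192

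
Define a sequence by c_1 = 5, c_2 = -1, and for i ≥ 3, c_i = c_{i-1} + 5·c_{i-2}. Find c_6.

234

Step forward from the initial values:
c_3 = 24; c_4 = 19; c_5 = 139; c_6 = 234.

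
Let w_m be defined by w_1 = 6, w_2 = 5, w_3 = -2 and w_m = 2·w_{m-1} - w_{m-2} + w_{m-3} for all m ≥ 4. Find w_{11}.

w_4 = -3; w_5 = 1; w_6 = 3; w_7 = 2; w_8 = 2; w_9 = 5; w_{10} = 10; w_{11} = 17.

17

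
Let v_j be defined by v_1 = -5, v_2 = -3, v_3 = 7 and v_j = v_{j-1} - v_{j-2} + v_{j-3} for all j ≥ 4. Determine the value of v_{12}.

Iterate the recurrence:
v_4 = 5, v_5 = -5, v_6 = -3, v_7 = 7, v_8 = 5, v_9 = -5, v_{10} = -3, v_{11} = 7, v_{12} = 5.

5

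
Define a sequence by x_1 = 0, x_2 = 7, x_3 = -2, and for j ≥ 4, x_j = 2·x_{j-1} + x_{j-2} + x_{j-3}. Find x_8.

Compute successive terms:
x_4 = 3;  x_5 = 11;  x_6 = 23;  x_7 = 60;  x_8 = 154.

154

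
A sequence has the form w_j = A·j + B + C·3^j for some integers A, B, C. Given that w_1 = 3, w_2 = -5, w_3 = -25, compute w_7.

Write the equations: A + B + 3C = 3; 2A + B + 9C = -5; 3A + B + 27C = -25.
Subtracting the first from the second: A + 6C = -8.
Subtracting the second from the third: A + 18C = -20.
Solving: C = -1, A = -2, then B = 8.
Therefore w_7 = -14 + 8 + (-1)·2187 = -2193.

-2193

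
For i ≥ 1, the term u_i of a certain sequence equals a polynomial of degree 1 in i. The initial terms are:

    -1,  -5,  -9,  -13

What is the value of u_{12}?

-45

1st diffs: -4, -4, -4 (constant).
So u_i = -4i + 3.
Evaluating at i = 12 gives u_{12} = -45.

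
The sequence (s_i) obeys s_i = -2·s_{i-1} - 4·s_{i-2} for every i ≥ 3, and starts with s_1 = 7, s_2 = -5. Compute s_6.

Applying the relation repeatedly:
s_3 = -18;  s_4 = 56;  s_5 = -40;  s_6 = -144.

-144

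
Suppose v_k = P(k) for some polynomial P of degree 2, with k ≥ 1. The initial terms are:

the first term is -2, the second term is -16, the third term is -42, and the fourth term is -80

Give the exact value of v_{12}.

-816

1st diffs: -14, -26, -38.
2nd diffs: -12, -12 (constant).
Newton forward-difference form: v_k = -2 + (-14)·C(k-1,1) + (-12)·C(k-1,2).
At k = 12: k-1 = 11, so v_{12} = -2 - 154 - 660 = -816.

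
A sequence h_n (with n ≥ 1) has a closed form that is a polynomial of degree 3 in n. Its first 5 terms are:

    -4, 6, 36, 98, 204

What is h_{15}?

6324

1st diffs: 10, 30, 62, 106.
2nd diffs: 20, 32, 44.
3rd diffs: 12, 12 (constant).
Newton forward-difference form: h_n = -4 + 10·C(n-1,1) + 20·C(n-1,2) + 12·C(n-1,3).
At n = 15: n-1 = 14, so h_{15} = -4 + 140 + 1820 + 4368 = 6324.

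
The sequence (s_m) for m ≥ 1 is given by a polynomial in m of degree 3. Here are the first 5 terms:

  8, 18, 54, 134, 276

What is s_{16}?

11078

1st diffs: 10, 36, 80, 142.
2nd diffs: 26, 44, 62.
3rd diffs: 18, 18 (constant).
Newton forward-difference form: s_m = 8 + 10·C(m-1,1) + 26·C(m-1,2) + 18·C(m-1,3).
At m = 16: m-1 = 15, so s_{16} = 8 + 150 + 2730 + 8190 = 11078.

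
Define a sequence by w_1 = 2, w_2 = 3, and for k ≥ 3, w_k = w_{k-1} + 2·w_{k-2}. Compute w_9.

427

Iterate the recurrence:
w_3 = 7;  w_4 = 13;  w_5 = 27;  w_6 = 53;  w_7 = 107;  w_8 = 213;  w_9 = 427.
(Characteristic roots are 2 and -1.)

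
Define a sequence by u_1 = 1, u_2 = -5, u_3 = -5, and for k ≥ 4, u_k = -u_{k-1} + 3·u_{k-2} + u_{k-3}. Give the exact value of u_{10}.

Applying the relation repeatedly:
u_4 = -9, u_5 = -11, u_6 = -21, u_7 = -21, u_8 = -53, u_9 = -31, u_{10} = -149.

-149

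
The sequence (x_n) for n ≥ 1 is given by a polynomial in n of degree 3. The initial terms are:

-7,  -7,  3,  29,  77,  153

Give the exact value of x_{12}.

1533

1st diffs: 0, 10, 26, 48, 76.
2nd diffs: 10, 16, 22, 28.
3rd diffs: 6, 6, 6 (constant).
Newton forward-difference form: x_n = -7 + 10·C(n-1,2) + 6·C(n-1,3).
At n = 12: n-1 = 11, so x_{12} = -7 + 550 + 990 = 1533.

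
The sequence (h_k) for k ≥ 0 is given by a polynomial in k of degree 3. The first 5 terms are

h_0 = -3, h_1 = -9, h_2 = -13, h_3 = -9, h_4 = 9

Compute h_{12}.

1377

1st diffs: -6, -4, 4, 18.
2nd diffs: 2, 8, 14.
3rd diffs: 6, 6 (constant).
Newton forward-difference form: h_k = -3 + (-6)·C(k,1) + 2·C(k,2) + 6·C(k,3).
At k = 12: k = 12, so h_{12} = -3 - 72 + 132 + 1320 = 1377.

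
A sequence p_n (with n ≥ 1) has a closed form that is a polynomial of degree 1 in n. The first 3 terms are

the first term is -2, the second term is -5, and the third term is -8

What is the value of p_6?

-17

1st diffs: -3, -3 (constant).
So p_n = -3n + 1.
Evaluating at n = 6 gives p_6 = -17.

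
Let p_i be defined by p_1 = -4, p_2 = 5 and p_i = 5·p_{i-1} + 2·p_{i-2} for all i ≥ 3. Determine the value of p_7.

p_3 = 17, p_4 = 95, p_5 = 509, p_6 = 2735, p_7 = 14693.

14693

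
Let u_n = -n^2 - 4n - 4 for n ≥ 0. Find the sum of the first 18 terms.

Over n = 0..17: Σn = 153, Σn² = 1785.
Total = (-1)·1785 + (-4)·153 + (-4)·18 = -2469.

-2469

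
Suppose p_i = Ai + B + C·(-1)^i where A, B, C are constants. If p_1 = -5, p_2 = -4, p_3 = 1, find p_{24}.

The three given values yield: A + B - C = -5; 2A + B + C = -4; 3A + B - C = 1.
Subtracting the first from the second: A + 2C = 1.
Subtracting the second from the third: A - 2C = 5.
Solving: C = -1, A = 3, then B = -9.
So p_i = 3·i + (-9) + (-1)·(-1)^i; at i=24 this is 62.

62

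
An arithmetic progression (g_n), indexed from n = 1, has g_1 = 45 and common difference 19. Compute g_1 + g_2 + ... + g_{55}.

30690

g_n = 45 + (n - 1)·19.
g_{55} = 1071; S = 55·(45 + 1071)/2 = 30690.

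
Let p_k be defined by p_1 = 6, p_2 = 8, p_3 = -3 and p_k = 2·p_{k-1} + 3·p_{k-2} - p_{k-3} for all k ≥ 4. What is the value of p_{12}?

26517

Applying the relation repeatedly:
p_4 = 12  p_5 = 7  p_6 = 53  p_7 = 115  p_8 = 382  p_9 = 1056  p_{10} = 3143  p_{11} = 9072  p_{12} = 26517.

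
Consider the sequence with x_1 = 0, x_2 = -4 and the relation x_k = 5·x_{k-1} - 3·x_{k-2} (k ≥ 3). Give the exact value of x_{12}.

Applying the relation repeatedly:
x_3 = -20  x_4 = -88  x_5 = -380  x_6 = -1636  x_7 = -7040  x_8 = -30292  x_9 = -130340  x_{10} = -560824  x_{11} = -2413100  x_{12} = -10383028.

-10383028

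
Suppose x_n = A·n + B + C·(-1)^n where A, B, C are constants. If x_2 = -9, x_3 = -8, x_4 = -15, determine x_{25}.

-74

Write the equations: 2A + B + C = -9; 3A + B - C = -8; 4A + B + C = -15.
Subtracting the first from the second: A - 2C = 1.
Subtracting the second from the third: A + 2C = -7.
Solving: C = -2, A = -3, then B = -1.
Hence x_{25} = -3·25 + (-1) + (-2)·(-1) = -74.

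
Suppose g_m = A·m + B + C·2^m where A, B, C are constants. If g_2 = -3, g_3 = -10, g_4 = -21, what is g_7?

-142

At m = 2, 3, 4: 2A + B + 4C = -3; 3A + B + 8C = -10; 4A + B + 16C = -21.
Subtracting the first from the second: A + 4C = -7.
Subtracting the second from the third: A + 8C = -11.
Solving: C = -1, A = -3, then B = 7.
Therefore g_7 = -21 + 7 + (-1)·128 = -142.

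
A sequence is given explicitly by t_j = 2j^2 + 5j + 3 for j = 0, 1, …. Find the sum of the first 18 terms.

Over j = 0..17: Σj = 153, Σj² = 1785.
Total = (2)·1785 + (5)·153 + (3)·18 = 4389.

4389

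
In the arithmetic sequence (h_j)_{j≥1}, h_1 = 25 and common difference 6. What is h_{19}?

133

h_j = 25 + (j - 1)·6.
h_{19} = 25 + 18·6 = 133.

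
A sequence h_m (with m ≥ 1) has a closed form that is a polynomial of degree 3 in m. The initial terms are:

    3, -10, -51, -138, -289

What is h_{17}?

1st diffs: -13, -41, -87, -151.
2nd diffs: -28, -46, -64.
3rd diffs: -18, -18 (constant).
Newton forward-difference form: h_m = 3 + (-13)·C(m-1,1) + (-28)·C(m-1,2) + (-18)·C(m-1,3).
At m = 17: m-1 = 16, so h_{17} = 3 - 208 - 3360 - 10080 = -13645.

-13645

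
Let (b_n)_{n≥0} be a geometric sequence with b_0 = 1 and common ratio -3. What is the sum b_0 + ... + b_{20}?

b_n = 1·(-3)^(n-0).
S = 1·((-3)^21 - 1)/(-3 - 1) = 1·(-10460353203 - 1)/(-4) = 2615088301.

2615088301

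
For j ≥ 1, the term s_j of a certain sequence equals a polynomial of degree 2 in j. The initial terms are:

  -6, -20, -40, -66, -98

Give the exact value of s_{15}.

-748

1st diffs: -14, -20, -26, -32.
2nd diffs: -6, -6, -6 (constant).
Newton forward-difference form: s_j = -6 + (-14)·C(j-1,1) + (-6)·C(j-1,2).
At j = 15: j-1 = 14, so s_{15} = -6 - 196 - 546 = -748.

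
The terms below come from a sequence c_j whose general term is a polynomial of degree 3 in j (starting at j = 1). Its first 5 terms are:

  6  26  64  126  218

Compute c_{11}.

1st diffs: 20, 38, 62, 92.
2nd diffs: 18, 24, 30.
3rd diffs: 6, 6 (constant).
Newton forward-difference form: c_j = 6 + 20·C(j-1,1) + 18·C(j-1,2) + 6·C(j-1,3).
At j = 11: j-1 = 10, so c_{11} = 6 + 200 + 810 + 720 = 1736.

1736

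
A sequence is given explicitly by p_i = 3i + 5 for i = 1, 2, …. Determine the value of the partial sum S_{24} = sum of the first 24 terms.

1020

Over i = 1..24: Σi = 300.
Total = (3)·300 + (5)·24 = 1020.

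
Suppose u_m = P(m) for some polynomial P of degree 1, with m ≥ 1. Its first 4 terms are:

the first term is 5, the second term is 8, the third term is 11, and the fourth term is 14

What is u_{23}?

1st diffs: 3, 3, 3 (constant).
So u_m = 3m + 2.
Evaluating at m = 23 gives u_{23} = 71.

71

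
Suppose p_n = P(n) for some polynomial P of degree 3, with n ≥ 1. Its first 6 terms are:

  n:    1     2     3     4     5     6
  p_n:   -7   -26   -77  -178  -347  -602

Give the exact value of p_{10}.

1st diffs: -19, -51, -101, -169, -255.
2nd diffs: -32, -50, -68, -86.
3rd diffs: -18, -18, -18 (constant).
So p_n = -3n^3 + 2n^2 - 4n - 2.
Evaluating at n = 10 gives p_{10} = -2842.

-2842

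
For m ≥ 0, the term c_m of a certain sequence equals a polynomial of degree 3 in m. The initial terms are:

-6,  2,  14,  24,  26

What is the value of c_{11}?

-688

1st diffs: 8, 12, 10, 2.
2nd diffs: 4, -2, -8.
3rd diffs: -6, -6 (constant).
Newton forward-difference form: c_m = -6 + 8·C(m,1) + 4·C(m,2) + (-6)·C(m,3).
At m = 11: m = 11, so c_{11} = -6 + 88 + 220 - 990 = -688.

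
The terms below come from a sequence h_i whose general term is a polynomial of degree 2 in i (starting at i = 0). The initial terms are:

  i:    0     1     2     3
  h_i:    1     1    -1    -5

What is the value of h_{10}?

-89

1st diffs: 0, -2, -4.
2nd diffs: -2, -2 (constant).
So h_i = -i^2 + i + 1.
Evaluating at i = 10 gives h_{10} = -89.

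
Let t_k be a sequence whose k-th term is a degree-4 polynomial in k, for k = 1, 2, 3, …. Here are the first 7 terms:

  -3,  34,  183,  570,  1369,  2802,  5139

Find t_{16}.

135162

1st diffs: 37, 149, 387, 799, 1433, 2337.
2nd diffs: 112, 238, 412, 634, 904.
3rd diffs: 126, 174, 222, 270.
4th diffs: 48, 48, 48 (constant).
So t_k = 2k^4 + k^3 - 6.
Evaluating at k = 16 gives t_{16} = 135162.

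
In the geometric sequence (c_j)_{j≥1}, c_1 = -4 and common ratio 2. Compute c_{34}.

-34359738368

c_j = (-4)·2^(j-1).
c_{34} = (-4)·2^33 = -34359738368.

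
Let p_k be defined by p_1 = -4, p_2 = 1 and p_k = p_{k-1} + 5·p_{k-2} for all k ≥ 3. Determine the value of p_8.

p_3 = -19; p_4 = -14; p_5 = -109; p_6 = -179; p_7 = -724; p_8 = -1619.

-1619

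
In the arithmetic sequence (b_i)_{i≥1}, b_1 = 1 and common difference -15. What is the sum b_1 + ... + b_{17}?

b_i = 1 + (i - 1)·(-15).
b_{17} = -239; S = 17·(1 + (-239))/2 = -2023.

-2023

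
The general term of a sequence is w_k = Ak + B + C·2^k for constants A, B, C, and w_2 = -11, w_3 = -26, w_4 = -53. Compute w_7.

-398

Plug in k = 2, 3, 4: 2A + B + 4C = -11; 3A + B + 8C = -26; 4A + B + 16C = -53.
Subtracting the first from the second: A + 4C = -15.
Subtracting the second from the third: A + 8C = -27.
Solving: C = -3, A = -3, then B = 7.
Hence w_7 = -3·7 + 7 + (-3)·128 = -398.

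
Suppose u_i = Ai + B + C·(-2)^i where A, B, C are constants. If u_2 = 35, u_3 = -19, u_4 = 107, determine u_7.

-595

Write the equations: 2A + B + 4C = 35; 3A + B - 8C = -19; 4A + B + 16C = 107.
Subtracting the first from the second: A - 12C = -54.
Subtracting the second from the third: A + 24C = 126.
Solving: C = 5, A = 6, then B = 3.
So u_i = 6·i + 3 + 5·(-2)^i; at i=7 this is -595.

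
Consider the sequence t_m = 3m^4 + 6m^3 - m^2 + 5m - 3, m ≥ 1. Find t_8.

15333

t_8 = 3·8^4 + 6·8^3 - 1·8^2 + 5·8 - 3 = 15333.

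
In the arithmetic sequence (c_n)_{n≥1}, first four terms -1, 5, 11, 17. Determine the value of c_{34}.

197

Common difference d = 6.
c_n = -1 + (n - 1)·6.
c_{34} = -1 + 33·6 = 197.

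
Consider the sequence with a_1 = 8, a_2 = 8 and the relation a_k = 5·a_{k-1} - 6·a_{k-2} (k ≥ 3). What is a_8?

Iterate the recurrence:
a_3 = -8  a_4 = -88  a_5 = -392  a_6 = -1432  a_7 = -4808  a_8 = -15448.
(Characteristic roots are 3 and 2.)

-15448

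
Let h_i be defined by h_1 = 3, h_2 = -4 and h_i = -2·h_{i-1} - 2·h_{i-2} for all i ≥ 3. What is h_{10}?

Iterate the recurrence:
h_3 = 2  h_4 = 4  h_5 = -12  h_6 = 16  h_7 = -8  h_8 = -16  h_9 = 48  h_{10} = -64.

-64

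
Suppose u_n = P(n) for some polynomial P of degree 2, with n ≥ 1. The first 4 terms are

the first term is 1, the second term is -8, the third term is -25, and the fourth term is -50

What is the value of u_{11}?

-449

1st diffs: -9, -17, -25.
2nd diffs: -8, -8 (constant).
Newton forward-difference form: u_n = 1 + (-9)·C(n-1,1) + (-8)·C(n-1,2).
At n = 11: n-1 = 10, so u_{11} = 1 - 90 - 360 = -449.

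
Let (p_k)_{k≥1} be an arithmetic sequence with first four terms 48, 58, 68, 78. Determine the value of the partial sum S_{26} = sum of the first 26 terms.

4498

Common difference d = 10.
p_k = 48 + (k - 1)·10.
p_{26} = 298; S = 26·(48 + 298)/2 = 4498.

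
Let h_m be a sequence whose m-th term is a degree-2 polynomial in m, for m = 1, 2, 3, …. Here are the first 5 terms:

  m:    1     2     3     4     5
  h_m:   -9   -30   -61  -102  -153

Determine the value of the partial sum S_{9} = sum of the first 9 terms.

1st diffs: -21, -31, -41, -51.
2nd diffs: -10, -10, -10 (constant).
So h_m = -5m^2 - 6m + 2.
Continuing: -214, -285, -366, -457.
Summing m = 1..9 (9 terms) gives -1677.

-1677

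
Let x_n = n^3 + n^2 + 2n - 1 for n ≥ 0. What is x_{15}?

3629

x_{15} = 1·15^3 + 1·15^2 + 2·15 - 1 = 3629.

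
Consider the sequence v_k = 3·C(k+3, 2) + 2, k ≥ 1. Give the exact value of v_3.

C(6, 2) = 15, so v_3 = 47.

47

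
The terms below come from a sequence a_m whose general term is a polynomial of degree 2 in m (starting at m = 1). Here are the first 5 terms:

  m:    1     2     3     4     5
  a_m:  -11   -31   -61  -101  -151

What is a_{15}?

1st diffs: -20, -30, -40, -50.
2nd diffs: -10, -10, -10 (constant).
So a_m = -5m^2 - 5m - 1.
Evaluating at m = 15 gives a_{15} = -1201.

-1201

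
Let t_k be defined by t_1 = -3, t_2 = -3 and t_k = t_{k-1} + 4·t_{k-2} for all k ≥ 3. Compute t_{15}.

Compute successive terms:
t_3 = -15  t_4 = -27  t_5 = -87  …  t_{12} = -57915  t_{13} = -148983  t_{14} = -380643  t_{15} = -976575.

-976575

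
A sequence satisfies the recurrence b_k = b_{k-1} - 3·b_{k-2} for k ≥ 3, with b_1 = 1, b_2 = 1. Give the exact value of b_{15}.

718

Compute successive terms:
b_3 = -2  b_4 = -5  b_5 = 1  …  b_{12} = 160  b_{13} = -599  b_{14} = -1079  b_{15} = 718.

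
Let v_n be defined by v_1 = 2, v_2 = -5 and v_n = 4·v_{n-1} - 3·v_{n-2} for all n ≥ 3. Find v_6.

Applying the relation repeatedly:
v_3 = -26;  v_4 = -89;  v_5 = -278;  v_6 = -845.
(Characteristic roots are 3 and 1.)

-845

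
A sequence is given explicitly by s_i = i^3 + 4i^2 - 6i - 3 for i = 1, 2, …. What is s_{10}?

s_{10} = 1·10^3 + 4·10^2 - 6·10 - 3 = 1337.

1337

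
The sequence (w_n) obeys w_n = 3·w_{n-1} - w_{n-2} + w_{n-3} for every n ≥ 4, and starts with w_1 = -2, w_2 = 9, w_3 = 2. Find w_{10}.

Iterate the recurrence:
w_4 = -5; w_5 = -8; w_6 = -17; w_7 = -48; w_8 = -135; w_9 = -374; w_{10} = -1035.

-1035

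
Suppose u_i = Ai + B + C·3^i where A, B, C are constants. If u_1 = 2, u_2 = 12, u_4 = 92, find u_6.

748

At i = 1, 2, 4: A + B + 3C = 2; 2A + B + 9C = 12; 4A + B + 81C = 92.
Subtracting the first from the second: A + 6C = 10.
Subtracting the second from the third: 2A + 72C = 80.
Solving: C = 1, A = 4, then B = -5.
Therefore u_6 = 24 + (-5) + 1·729 = 748.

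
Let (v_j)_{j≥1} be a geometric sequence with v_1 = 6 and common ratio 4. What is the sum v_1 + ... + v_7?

v_j = 6·4^(j-1).
S = 6·(4^7 - 1)/(4 - 1) = 6·(16384 - 1)/(3) = 32766.

32766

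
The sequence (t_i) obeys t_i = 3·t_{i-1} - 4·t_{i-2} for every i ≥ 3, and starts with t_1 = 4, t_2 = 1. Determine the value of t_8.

629

Iterate the recurrence:
t_3 = -13  t_4 = -43  t_5 = -77  t_6 = -59  t_7 = 131  t_8 = 629.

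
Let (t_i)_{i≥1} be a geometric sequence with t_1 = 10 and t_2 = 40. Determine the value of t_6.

Common ratio r = 4.
t_i = 10·4^(i-1).
t_6 = 10·4^5 = 10240.

10240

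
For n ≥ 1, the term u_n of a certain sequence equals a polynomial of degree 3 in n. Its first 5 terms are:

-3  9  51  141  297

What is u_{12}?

4749

1st diffs: 12, 42, 90, 156.
2nd diffs: 30, 48, 66.
3rd diffs: 18, 18 (constant).
Newton forward-difference form: u_n = -3 + 12·C(n-1,1) + 30·C(n-1,2) + 18·C(n-1,3).
At n = 12: n-1 = 11, so u_{12} = -3 + 132 + 1650 + 2970 = 4749.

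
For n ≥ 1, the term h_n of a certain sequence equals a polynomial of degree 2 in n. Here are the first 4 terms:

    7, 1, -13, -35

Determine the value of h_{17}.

-1049

1st diffs: -6, -14, -22.
2nd diffs: -8, -8 (constant).
Newton forward-difference form: h_n = 7 + (-6)·C(n-1,1) + (-8)·C(n-1,2).
At n = 17: n-1 = 16, so h_{17} = 7 - 96 - 960 = -1049.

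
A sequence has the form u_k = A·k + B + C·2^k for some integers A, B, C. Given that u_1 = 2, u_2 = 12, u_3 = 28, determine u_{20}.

3145800

Plug in k = 1, 2, 3: A + B + 2C = 2; 2A + B + 4C = 12; 3A + B + 8C = 28.
Subtracting the first from the second: A + 2C = 10.
Subtracting the second from the third: A + 4C = 16.
Solving: C = 3, A = 4, then B = -8.
So u_k = 4·k + (-8) + 3·2^k; at k=20 this is 3145800.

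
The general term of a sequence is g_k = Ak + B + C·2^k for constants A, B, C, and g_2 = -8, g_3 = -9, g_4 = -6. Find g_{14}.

Write the equations: 2A + B + 4C = -8; 3A + B + 8C = -9; 4A + B + 16C = -6.
Subtracting the first from the second: A + 4C = -1.
Subtracting the second from the third: A + 8C = 3.
Solving: C = 1, A = -5, then B = -2.
Therefore g_{14} = -70 + (-2) + 1·16384 = 16312.

16312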